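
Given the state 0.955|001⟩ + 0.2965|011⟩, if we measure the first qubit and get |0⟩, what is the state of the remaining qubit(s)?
0.955|01⟩ + 0.2965|11⟩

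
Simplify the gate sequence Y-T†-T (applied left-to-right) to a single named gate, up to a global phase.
Y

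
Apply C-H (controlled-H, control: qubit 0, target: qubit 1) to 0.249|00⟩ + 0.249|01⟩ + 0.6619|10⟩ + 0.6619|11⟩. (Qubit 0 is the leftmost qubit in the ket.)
0.249|00⟩ + 0.249|01⟩ + 0.9361|10⟩

C-H leaves the control-|0⟩ kets |00⟩, |01⟩ unchanged and applies H to qubit 1 on the control-|1⟩ pair (|10⟩, |11⟩).
H = [[1/√2, 1/√2], [1/√2, -1/√2]].
With a = amp(|10⟩) = 0.6619 and b = amp(|11⟩) = 0.6619:
new amp(|10⟩) = (1/√2)·a + (1/√2)·b = 0.9361
new amp(|11⟩) = (1/√2)·a + (-1/√2)·b = 0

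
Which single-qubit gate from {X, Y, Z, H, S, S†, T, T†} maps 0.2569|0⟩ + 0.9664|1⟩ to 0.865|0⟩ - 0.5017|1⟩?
H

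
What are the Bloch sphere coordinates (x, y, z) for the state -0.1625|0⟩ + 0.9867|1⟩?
(-0.3207, 0, -0.9472)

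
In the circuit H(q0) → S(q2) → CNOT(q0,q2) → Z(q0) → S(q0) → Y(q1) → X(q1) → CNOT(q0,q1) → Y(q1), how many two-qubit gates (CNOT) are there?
2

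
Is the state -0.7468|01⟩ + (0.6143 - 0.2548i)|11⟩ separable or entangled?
Separable

Writing the state as a|00⟩ + b|01⟩ + c|10⟩ + d|11⟩, it is a product state iff ad − bc = 0.
Here (a, b, c, d) = (0, -0.7468, 0, (0.6143 - 0.2548i)): ad − bc = (0)(0.6143 - 0.2548i) − (-0.7468)(0) = 0, so the state is separable.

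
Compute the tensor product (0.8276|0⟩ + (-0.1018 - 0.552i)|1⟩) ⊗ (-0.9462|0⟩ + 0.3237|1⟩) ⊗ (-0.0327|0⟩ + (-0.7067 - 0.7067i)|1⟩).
0.02561|000⟩ + (0.5534 + 0.5534i)|001⟩ - 0.00876|010⟩ + (-0.1893 - 0.1893i)|011⟩ + (-0.00315 - 0.01708i)|100⟩ + (0.301 - 0.4372i)|101⟩ + (0.001078 + 0.005843i)|110⟩ + (-0.103 + 0.1496i)|111⟩

amp(|b₁b₂…⟩) = product of the factor amplitudes for bits b₁, b₂, …; only kets whose every factor amplitude is nonzero survive.
|000⟩: (0.8276)(-0.9462)(-0.0327) = 0.02561
|001⟩: (0.8276)(-0.9462)(-0.7067 - 0.7067i) = (0.5534 + 0.5534i)
|010⟩: (0.8276)(0.3237)(-0.0327) = -0.00876
|011⟩: (0.8276)(0.3237)(-0.7067 - 0.7067i) = (-0.1893 - 0.1893i)
|100⟩: (-0.1018 - 0.552i)(-0.9462)(-0.0327) = (-0.00315 - 0.01708i)
|101⟩: (-0.1018 - 0.552i)(-0.9462)(-0.7067 - 0.7067i) = (0.301 - 0.4372i)
|110⟩: (-0.1018 - 0.552i)(0.3237)(-0.0327) = (0.001078 + 0.005843i)
|111⟩: (-0.1018 - 0.552i)(0.3237)(-0.7067 - 0.7067i) = (-0.103 + 0.1496i)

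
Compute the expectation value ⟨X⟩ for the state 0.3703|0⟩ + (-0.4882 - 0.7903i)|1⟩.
-0.3616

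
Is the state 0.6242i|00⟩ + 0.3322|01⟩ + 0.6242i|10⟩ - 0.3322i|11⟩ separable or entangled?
Entangled

Writing the state as a|00⟩ + b|01⟩ + c|10⟩ + d|11⟩, it is a product state iff ad − bc = 0.
Here (a, b, c, d) = (0.6242i, 0.3322, 0.6242i, -0.3322i): ad − bc = (0.6242i)(-0.3322i) − (0.3322)(0.6242i) = (0.2074 - 0.2074i) ≠ 0, so the state is entangled.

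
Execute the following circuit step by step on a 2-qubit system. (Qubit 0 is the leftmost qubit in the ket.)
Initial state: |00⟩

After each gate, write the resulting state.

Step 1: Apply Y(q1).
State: i|01⟩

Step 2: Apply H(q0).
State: (1/√2)i|01⟩ + (1/√2)i|11⟩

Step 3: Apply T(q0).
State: (1/√2)i|01⟩ + (-1/2 + (1/2)i)|11⟩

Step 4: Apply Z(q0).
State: (1/√2)i|01⟩ + (1/2 - (1/2)i)|11⟩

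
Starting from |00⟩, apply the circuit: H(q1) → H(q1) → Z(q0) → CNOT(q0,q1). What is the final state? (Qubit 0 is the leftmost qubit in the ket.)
|00⟩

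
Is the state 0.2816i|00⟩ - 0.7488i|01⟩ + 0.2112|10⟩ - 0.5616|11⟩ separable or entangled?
Separable

Writing the state as a|00⟩ + b|01⟩ + c|10⟩ + d|11⟩, it is a product state iff ad − bc = 0.
Here (a, b, c, d) = (0.2816i, -0.7488i, 0.2112, -0.5616): ad − bc = (0.2816i)(-0.5616) − (-0.7488i)(0.2112) = 0, so the state is separable.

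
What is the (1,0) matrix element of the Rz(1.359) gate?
0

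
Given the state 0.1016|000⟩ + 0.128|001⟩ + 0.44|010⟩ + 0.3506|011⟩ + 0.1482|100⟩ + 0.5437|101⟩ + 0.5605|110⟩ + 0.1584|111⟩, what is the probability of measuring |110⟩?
0.3142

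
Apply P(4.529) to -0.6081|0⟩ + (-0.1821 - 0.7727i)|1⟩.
-0.6081|0⟩ + (-0.7265 + 0.32i)|1⟩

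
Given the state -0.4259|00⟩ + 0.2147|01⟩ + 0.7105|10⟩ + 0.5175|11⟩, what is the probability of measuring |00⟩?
0.1814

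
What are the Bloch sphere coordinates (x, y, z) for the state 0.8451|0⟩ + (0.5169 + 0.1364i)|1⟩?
(0.8737, 0.2305, 0.4284)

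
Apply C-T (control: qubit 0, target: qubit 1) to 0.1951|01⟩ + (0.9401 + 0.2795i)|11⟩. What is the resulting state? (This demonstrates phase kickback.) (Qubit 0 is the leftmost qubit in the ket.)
0.1951|01⟩ + (0.4671 + 0.8624i)|11⟩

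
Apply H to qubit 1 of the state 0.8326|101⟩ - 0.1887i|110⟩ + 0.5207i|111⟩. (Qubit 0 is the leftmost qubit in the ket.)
-0.1334i|100⟩ + (0.5887 + 0.3682i)|101⟩ + 0.1334i|110⟩ + (0.5887 - 0.3682i)|111⟩

H on qubit 1 mixes each pair of kets that differ only in qubit 1: amplitudes (a, b) of (|…0…⟩, |…1…⟩) become ((a + b)/√2, (a − b)/√2). Kets absent from the input have amplitude 0.
(|100⟩, |110⟩): (a, b) = (0, -0.1887i) → (-0.1334i, 0.1334i)
(|101⟩, |111⟩): (a, b) = (0.8326, 0.5207i) → ((0.5887 + 0.3682i), (0.5887 - 0.3682i))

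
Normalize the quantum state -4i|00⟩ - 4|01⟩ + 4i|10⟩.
-(1/√3)i|00⟩ - 1/√3|01⟩ + (1/√3)i|10⟩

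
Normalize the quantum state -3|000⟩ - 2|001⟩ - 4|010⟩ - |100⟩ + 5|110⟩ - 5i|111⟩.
-0.3354|000⟩ - 0.2236|001⟩ - 1/√5|010⟩ - 0.1118|100⟩ + 0.559|110⟩ - 0.559i|111⟩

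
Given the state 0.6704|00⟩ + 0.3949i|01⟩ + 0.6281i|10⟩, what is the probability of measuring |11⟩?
0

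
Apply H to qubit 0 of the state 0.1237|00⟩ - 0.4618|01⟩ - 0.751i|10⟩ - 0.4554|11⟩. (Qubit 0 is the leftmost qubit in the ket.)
(0.08747 - 0.531i)|00⟩ - 0.6486|01⟩ + (0.08747 + 0.531i)|10⟩ - 0.004525|11⟩

H on qubit 0 mixes each pair of kets that differ only in qubit 0: amplitudes (a, b) of (|…0…⟩, |…1…⟩) become ((a + b)/√2, (a − b)/√2). Kets absent from the input have amplitude 0.
(|00⟩, |10⟩): (a, b) = (0.1237, -0.751i) → ((0.08747 - 0.531i), (0.08747 + 0.531i))
(|01⟩, |11⟩): (a, b) = (-0.4618, -0.4554) → (-0.6486, -0.004525)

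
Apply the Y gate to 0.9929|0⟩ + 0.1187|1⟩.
-0.1187i|0⟩ + 0.9929i|1⟩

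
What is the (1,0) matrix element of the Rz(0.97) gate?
0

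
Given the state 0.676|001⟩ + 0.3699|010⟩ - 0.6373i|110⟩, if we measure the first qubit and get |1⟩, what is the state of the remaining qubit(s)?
-i|10⟩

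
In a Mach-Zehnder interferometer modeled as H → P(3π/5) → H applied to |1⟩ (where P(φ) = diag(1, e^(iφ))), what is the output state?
(0.6545 - 0.4755i)|0⟩ + (0.3455 + 0.4755i)|1⟩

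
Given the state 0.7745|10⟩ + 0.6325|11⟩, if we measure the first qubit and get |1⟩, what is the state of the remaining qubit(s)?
0.7745|0⟩ + 0.6325|1⟩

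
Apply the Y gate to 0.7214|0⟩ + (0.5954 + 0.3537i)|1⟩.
(0.3537 - 0.5954i)|0⟩ + 0.7214i|1⟩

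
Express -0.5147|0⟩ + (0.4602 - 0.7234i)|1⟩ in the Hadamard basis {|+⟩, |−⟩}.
(-0.03854 - 0.5115i)|+⟩ + (-0.6894 + 0.5115i)|−⟩

With |ψ⟩ = α|0⟩ + β|1⟩, the Hadamard-basis coefficients are ⟨+|ψ⟩ = (α + β)/√2 and ⟨−|ψ⟩ = (α − β)/√2.
Here α = -0.5147, β = (0.4602 - 0.7234i): (α + β)/√2 = (-0.03854 - 0.5115i), (α − β)/√2 = (-0.6894 + 0.5115i).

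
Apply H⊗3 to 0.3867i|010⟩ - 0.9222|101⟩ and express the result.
(-0.326 + 0.1367i)|000⟩ + (0.326 + 0.1367i)|001⟩ + (-0.326 - 0.1367i)|010⟩ + (0.326 - 0.1367i)|011⟩ + (0.326 + 0.1367i)|100⟩ + (-0.326 + 0.1367i)|101⟩ + (0.326 - 0.1367i)|110⟩ + (-0.326 - 0.1367i)|111⟩

H⊗3 gives amp(|y⟩) = (1/2√2) Σ_x (−1)^(x·y) amp(|x⟩), where x·y is the number of positions in which both x and y have a 1.
|000⟩: (0.3867i - 0.9222)/(2√2) = (-0.326 + 0.1367i)
|001⟩: (0.3867i + 0.9222)/(2√2) = (0.326 + 0.1367i)
|010⟩: (-0.3867i - 0.9222)/(2√2) = (-0.326 - 0.1367i)
|011⟩: (-0.3867i + 0.9222)/(2√2) = (0.326 - 0.1367i)
|100⟩: (0.3867i + 0.9222)/(2√2) = (0.326 + 0.1367i)
|101⟩: (0.3867i - 0.9222)/(2√2) = (-0.326 + 0.1367i)
|110⟩: (-0.3867i + 0.9222)/(2√2) = (0.326 - 0.1367i)
|111⟩: (-0.3867i - 0.9222)/(2√2) = (-0.326 - 0.1367i)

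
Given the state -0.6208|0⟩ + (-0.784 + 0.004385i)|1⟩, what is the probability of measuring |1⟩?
0.6147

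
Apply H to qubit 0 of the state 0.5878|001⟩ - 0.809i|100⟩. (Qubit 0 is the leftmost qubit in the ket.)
-0.572i|000⟩ + 0.4156|001⟩ + 0.572i|100⟩ + 0.4156|101⟩

H on qubit 0 mixes each pair of kets that differ only in qubit 0: amplitudes (a, b) of (|…0…⟩, |…1…⟩) become ((a + b)/√2, (a − b)/√2). Kets absent from the input have amplitude 0.
(|000⟩, |100⟩): (a, b) = (0, -0.809i) → (-0.572i, 0.572i)
(|001⟩, |101⟩): (a, b) = (0.5878, 0) → (0.4156, 0.4156)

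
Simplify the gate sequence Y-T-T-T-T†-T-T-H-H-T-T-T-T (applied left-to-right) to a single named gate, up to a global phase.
Y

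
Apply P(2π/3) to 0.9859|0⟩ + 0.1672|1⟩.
0.9859|0⟩ + (-0.0836 + 0.1448i)|1⟩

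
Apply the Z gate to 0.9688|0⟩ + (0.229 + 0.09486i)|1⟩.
0.9688|0⟩ + (-0.229 - 0.09486i)|1⟩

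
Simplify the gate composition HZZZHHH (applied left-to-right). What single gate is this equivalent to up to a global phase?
X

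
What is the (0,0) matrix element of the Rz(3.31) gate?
(-0.0841 - 0.9965i)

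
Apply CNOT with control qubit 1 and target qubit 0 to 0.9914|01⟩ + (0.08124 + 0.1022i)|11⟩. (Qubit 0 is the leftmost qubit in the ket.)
(0.08124 + 0.1022i)|01⟩ + 0.9914|11⟩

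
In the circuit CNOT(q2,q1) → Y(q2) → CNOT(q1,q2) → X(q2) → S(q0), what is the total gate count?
5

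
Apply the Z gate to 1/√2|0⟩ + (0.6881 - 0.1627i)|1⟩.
1/√2|0⟩ + (-0.6881 + 0.1627i)|1⟩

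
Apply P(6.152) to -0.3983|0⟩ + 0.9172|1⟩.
-0.3983|0⟩ + (0.9093 - 0.12i)|1⟩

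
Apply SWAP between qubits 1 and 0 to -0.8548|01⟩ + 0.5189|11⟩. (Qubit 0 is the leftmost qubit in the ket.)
-0.8548|10⟩ + 0.5189|11⟩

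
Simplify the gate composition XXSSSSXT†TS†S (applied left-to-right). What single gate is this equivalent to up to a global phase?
X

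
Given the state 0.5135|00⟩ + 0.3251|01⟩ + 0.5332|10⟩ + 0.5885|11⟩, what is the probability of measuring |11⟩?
0.3463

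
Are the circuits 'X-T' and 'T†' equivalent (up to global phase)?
No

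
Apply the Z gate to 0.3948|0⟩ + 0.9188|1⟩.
0.3948|0⟩ - 0.9188|1⟩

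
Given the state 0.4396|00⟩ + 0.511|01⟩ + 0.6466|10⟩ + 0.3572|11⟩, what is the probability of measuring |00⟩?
0.1932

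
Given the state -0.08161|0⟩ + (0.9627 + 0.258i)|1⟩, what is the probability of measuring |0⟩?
0.00666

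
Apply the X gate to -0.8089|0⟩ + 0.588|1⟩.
0.588|0⟩ - 0.8089|1⟩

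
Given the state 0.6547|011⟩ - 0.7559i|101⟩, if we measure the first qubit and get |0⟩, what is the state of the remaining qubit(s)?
|11⟩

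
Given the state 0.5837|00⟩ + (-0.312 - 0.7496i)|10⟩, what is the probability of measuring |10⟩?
0.6592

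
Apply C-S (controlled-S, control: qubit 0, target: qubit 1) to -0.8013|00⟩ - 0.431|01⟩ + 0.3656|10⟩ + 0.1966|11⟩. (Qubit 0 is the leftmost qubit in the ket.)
-0.8013|00⟩ - 0.431|01⟩ + 0.3656|10⟩ + 0.1966i|11⟩

C-S leaves the control-|0⟩ kets |00⟩, |01⟩ unchanged and applies S to qubit 1 on the control-|1⟩ pair (|10⟩, |11⟩).
S = [[1, 0], [0, i]].
With a = amp(|10⟩) = 0.3656 and b = amp(|11⟩) = 0.1966:
new amp(|10⟩) = (1)·a = 0.3656
new amp(|11⟩) = (i)·b = 0.1966i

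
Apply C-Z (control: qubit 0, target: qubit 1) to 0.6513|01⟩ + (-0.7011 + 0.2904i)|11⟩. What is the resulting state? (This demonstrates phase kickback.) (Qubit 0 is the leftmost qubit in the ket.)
0.6513|01⟩ + (0.7011 - 0.2904i)|11⟩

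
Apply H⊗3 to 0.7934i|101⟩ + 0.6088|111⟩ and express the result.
(0.2152 + 0.2805i)|000⟩ + (-0.2152 - 0.2805i)|001⟩ + (-0.2152 + 0.2805i)|010⟩ + (0.2152 - 0.2805i)|011⟩ + (-0.2152 - 0.2805i)|100⟩ + (0.2152 + 0.2805i)|101⟩ + (0.2152 - 0.2805i)|110⟩ + (-0.2152 + 0.2805i)|111⟩

H⊗3 gives amp(|y⟩) = (1/2√2) Σ_x (−1)^(x·y) amp(|x⟩), where x·y is the number of positions in which both x and y have a 1.
|000⟩: (0.7934i + 0.6088)/(2√2) = (0.2152 + 0.2805i)
|001⟩: (-0.7934i - 0.6088)/(2√2) = (-0.2152 - 0.2805i)
|010⟩: (0.7934i - 0.6088)/(2√2) = (-0.2152 + 0.2805i)
|011⟩: (-0.7934i + 0.6088)/(2√2) = (0.2152 - 0.2805i)
|100⟩: (-0.7934i - 0.6088)/(2√2) = (-0.2152 - 0.2805i)
|101⟩: (0.7934i + 0.6088)/(2√2) = (0.2152 + 0.2805i)
|110⟩: (-0.7934i + 0.6088)/(2√2) = (0.2152 - 0.2805i)
|111⟩: (0.7934i - 0.6088)/(2√2) = (-0.2152 + 0.2805i)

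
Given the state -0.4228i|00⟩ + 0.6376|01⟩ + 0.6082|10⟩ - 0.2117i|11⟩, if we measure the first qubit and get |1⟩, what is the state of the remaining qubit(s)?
0.9444|0⟩ - 0.3287i|1⟩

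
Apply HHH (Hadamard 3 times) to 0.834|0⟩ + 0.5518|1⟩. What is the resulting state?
0.9799|0⟩ + 0.1995|1⟩

H² = I, so H^3 = H: a single Hadamard. With (a, b) = (0.834, 0.5518), H gives ((a + b)/√2, (a − b)/√2) = (0.9799, 0.1995).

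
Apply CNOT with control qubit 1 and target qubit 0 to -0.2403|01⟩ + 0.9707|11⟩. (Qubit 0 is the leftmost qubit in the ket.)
0.9707|01⟩ - 0.2403|11⟩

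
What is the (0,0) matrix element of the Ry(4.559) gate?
-0.6509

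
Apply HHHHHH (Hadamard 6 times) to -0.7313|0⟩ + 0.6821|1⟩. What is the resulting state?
-0.7313|0⟩ + 0.6821|1⟩

H² = I, so an even number of Hadamards cancels: H^6 = I and the state is unchanged.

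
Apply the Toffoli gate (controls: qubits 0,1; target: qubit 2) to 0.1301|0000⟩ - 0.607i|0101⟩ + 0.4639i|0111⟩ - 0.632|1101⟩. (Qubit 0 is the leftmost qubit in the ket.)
0.1301|0000⟩ - 0.607i|0101⟩ + 0.4639i|0111⟩ - 0.632|1111⟩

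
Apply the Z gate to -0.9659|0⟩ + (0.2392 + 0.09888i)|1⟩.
-0.9659|0⟩ + (-0.2392 - 0.09888i)|1⟩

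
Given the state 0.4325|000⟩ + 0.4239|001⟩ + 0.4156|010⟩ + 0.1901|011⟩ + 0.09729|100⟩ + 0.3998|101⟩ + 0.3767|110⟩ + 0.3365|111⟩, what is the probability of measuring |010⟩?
0.1727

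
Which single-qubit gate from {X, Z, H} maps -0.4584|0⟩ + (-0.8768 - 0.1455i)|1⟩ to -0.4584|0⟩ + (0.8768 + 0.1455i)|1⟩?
Z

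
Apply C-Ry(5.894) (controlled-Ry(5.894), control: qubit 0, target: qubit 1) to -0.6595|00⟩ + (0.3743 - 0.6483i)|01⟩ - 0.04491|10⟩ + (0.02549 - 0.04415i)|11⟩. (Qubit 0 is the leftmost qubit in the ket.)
-0.6595|00⟩ + (0.3743 - 0.6483i)|01⟩ + (0.03913 + 0.008537i)|10⟩ + (-0.03369 + 0.04332i)|11⟩

C-Ry(5.894) leaves the control-|0⟩ kets |00⟩, |01⟩ unchanged and applies Ry(5.894) to qubit 1 on the control-|1⟩ pair (|10⟩, |11⟩).
Ry(5.894) = [[cos(θ/2), −sin(θ/2)], [sin(θ/2), cos(θ/2)]]; θ = 5.894, cos(θ/2) ≈ -0.981127, sin(θ/2) ≈ 0.193367.
With a = amp(|10⟩) = -0.04491 and b = amp(|11⟩) = (0.02549 - 0.04415i):
new amp(|10⟩) = (-0.981127)·a + (-0.193367)·b = (0.03913 + 0.008537i)
new amp(|11⟩) = (0.193367)·a + (-0.981127)·b = (-0.03369 + 0.04332i)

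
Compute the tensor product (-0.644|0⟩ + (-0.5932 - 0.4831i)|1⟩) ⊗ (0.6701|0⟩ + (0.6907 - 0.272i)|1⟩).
-0.4315|00⟩ + (-0.4448 + 0.1752i)|01⟩ + (-0.3975 - 0.3237i)|10⟩ + (-0.5411 - 0.1723i)|11⟩

amp(|b₁b₂…⟩) = product of the factor amplitudes for bits b₁, b₂, …; only kets whose every factor amplitude is nonzero survive.
|00⟩: (-0.644)(0.6701) = -0.4315
|01⟩: (-0.644)(0.6907 - 0.272i) = (-0.4448 + 0.1752i)
|10⟩: (-0.5932 - 0.4831i)(0.6701) = (-0.3975 - 0.3237i)
|11⟩: (-0.5932 - 0.4831i)(0.6907 - 0.272i) = (-0.5411 - 0.1723i)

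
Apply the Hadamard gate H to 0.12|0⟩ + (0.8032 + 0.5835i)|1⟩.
(0.6528 + 0.4126i)|0⟩ + (-0.4831 - 0.4126i)|1⟩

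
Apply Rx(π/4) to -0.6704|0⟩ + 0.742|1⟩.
(-0.6194 - 0.284i)|0⟩ + (0.6855 + 0.2566i)|1⟩

Rx(π/4) = [[cos(θ/2), −i·sin(θ/2)], [−i·sin(θ/2), cos(θ/2)]]; θ = π/4, cos(θ/2) ≈ 0.92388, sin(θ/2) ≈ 0.382683.
With a = amp(|0⟩) = -0.6704 and b = amp(|1⟩) = 0.742:
new amp(|0⟩) = (0.92388)·a + (-0.382683i)·b = (-0.6194 - 0.284i)
new amp(|1⟩) = (-0.382683i)·a + (0.92388)·b = (0.6855 + 0.2566i)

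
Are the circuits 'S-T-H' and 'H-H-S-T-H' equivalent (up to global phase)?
Yes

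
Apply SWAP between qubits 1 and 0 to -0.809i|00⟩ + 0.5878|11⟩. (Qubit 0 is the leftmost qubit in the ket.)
-0.809i|00⟩ + 0.5878|11⟩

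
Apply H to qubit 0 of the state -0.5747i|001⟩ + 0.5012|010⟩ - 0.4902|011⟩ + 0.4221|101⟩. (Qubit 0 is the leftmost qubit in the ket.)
(0.2985 - 0.4064i)|001⟩ + 0.3544|010⟩ - 0.3466|011⟩ + (-0.2985 - 0.4064i)|101⟩ + 0.3544|110⟩ - 0.3466|111⟩

H on qubit 0 mixes each pair of kets that differ only in qubit 0: amplitudes (a, b) of (|…0…⟩, |…1…⟩) become ((a + b)/√2, (a − b)/√2). Kets absent from the input have amplitude 0.
(|001⟩, |101⟩): (a, b) = (-0.5747i, 0.4221) → ((0.2985 - 0.4064i), (-0.2985 - 0.4064i))
(|010⟩, |110⟩): (a, b) = (0.5012, 0) → (0.3544, 0.3544)
(|011⟩, |111⟩): (a, b) = (-0.4902, 0) → (-0.3466, -0.3466)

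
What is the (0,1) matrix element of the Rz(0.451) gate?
0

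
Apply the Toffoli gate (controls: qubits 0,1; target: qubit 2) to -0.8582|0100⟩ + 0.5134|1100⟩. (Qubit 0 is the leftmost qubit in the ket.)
-0.8582|0100⟩ + 0.5134|1110⟩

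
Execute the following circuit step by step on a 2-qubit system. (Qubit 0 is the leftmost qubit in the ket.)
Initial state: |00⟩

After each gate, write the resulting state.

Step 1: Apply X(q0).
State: |10⟩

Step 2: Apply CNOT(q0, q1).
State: |11⟩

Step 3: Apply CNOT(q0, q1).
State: |10⟩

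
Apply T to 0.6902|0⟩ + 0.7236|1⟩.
0.6902|0⟩ + (0.5117 + 0.5117i)|1⟩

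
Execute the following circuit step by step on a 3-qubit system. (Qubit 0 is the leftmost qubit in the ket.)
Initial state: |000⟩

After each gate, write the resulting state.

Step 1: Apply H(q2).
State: 1/√2|000⟩ + 1/√2|001⟩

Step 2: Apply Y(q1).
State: (1/√2)i|010⟩ + (1/√2)i|011⟩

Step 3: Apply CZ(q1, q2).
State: (1/√2)i|010⟩ - (1/√2)i|011⟩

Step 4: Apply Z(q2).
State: (1/√2)i|010⟩ + (1/√2)i|011⟩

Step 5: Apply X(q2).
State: (1/√2)i|010⟩ + (1/√2)i|011⟩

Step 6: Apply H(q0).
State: (1/2)i|010⟩ + (1/2)i|011⟩ + (1/2)i|110⟩ + (1/2)i|111⟩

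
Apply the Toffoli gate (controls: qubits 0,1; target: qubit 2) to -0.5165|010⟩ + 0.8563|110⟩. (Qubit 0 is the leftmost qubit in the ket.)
-0.5165|010⟩ + 0.8563|111⟩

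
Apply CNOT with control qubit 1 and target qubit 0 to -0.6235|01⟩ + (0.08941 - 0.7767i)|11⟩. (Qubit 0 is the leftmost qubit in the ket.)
(0.08941 - 0.7767i)|01⟩ - 0.6235|11⟩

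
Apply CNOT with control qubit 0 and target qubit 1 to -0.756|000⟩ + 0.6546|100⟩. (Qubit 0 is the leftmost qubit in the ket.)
-0.756|000⟩ + 0.6546|110⟩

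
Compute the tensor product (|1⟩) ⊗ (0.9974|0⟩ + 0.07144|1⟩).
0.9974|10⟩ + 0.07144|11⟩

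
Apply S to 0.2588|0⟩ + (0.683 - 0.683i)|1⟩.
0.2588|0⟩ + (0.683 + 0.683i)|1⟩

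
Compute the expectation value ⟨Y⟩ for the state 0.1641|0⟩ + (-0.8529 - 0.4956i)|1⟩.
-0.1627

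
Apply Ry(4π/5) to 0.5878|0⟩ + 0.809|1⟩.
-0.5878|0⟩ + 0.809|1⟩

Ry(4π/5) = [[cos(θ/2), −sin(θ/2)], [sin(θ/2), cos(θ/2)]]; θ = 4π/5, cos(θ/2) ≈ 0.309017, sin(θ/2) ≈ 0.951057.
With a = amp(|0⟩) = 0.5878 and b = amp(|1⟩) = 0.809:
new amp(|0⟩) = (0.309017)·a + (-0.951057)·b = -0.5878
new amp(|1⟩) = (0.951057)·a + (0.309017)·b = 0.809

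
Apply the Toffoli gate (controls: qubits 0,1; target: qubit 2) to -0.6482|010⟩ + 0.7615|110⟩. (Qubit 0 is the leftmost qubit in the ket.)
-0.6482|010⟩ + 0.7615|111⟩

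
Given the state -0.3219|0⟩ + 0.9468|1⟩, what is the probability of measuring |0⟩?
0.1036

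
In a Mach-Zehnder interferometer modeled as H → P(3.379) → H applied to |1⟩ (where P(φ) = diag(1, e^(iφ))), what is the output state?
(0.986 + 0.1176i)|0⟩ + (0.01402 - 0.1176i)|1⟩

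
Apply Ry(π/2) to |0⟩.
1/√2|0⟩ + 1/√2|1⟩

Ry(π/2) = [[cos(θ/2), −sin(θ/2)], [sin(θ/2), cos(θ/2)]]; θ = π/2, cos(θ/2) ≈ 0.707107, sin(θ/2) ≈ 0.707107.
With a = amp(|0⟩) = 1 and b = amp(|1⟩) = 0:
new amp(|0⟩) = (0.707107)·a + (-0.707107)·b = 1/√2
new amp(|1⟩) = (0.707107)·a + (0.707107)·b = 1/√2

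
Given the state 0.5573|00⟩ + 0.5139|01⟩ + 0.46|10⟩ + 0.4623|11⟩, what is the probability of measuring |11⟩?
0.2137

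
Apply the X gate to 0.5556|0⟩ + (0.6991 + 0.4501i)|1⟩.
(0.6991 + 0.4501i)|0⟩ + 0.5556|1⟩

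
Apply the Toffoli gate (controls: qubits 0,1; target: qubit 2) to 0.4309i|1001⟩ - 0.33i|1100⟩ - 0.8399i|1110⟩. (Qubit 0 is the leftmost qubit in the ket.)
0.4309i|1001⟩ - 0.8399i|1100⟩ - 0.33i|1110⟩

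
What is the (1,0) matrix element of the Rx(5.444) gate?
-0.4074i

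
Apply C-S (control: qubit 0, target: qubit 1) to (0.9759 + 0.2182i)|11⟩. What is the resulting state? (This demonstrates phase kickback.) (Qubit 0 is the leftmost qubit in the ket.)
(-0.2182 + 0.9759i)|11⟩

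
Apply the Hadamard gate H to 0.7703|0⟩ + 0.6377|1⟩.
0.9956|0⟩ + 0.09376|1⟩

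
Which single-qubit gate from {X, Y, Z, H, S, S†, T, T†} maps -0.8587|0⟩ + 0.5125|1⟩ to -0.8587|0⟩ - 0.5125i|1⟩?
S†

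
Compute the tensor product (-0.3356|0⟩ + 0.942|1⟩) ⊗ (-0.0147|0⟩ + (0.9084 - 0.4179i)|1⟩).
0.004933|00⟩ + (-0.3049 + 0.1402i)|01⟩ - 0.01385|10⟩ + (0.8557 - 0.3937i)|11⟩

amp(|b₁b₂…⟩) = product of the factor amplitudes for bits b₁, b₂, …; only kets whose every factor amplitude is nonzero survive.
|00⟩: (-0.3356)(-0.0147) = 0.004933
|01⟩: (-0.3356)(0.9084 - 0.4179i) = (-0.3049 + 0.1402i)
|10⟩: (0.942)(-0.0147) = -0.01385
|11⟩: (0.942)(0.9084 - 0.4179i) = (0.8557 - 0.3937i)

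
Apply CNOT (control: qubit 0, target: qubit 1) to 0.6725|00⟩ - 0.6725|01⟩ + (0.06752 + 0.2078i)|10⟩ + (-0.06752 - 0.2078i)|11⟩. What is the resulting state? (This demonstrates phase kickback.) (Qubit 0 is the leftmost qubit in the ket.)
0.6725|00⟩ - 0.6725|01⟩ + (-0.06752 - 0.2078i)|10⟩ + (0.06752 + 0.2078i)|11⟩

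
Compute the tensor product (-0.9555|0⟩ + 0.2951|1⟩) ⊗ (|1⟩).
-0.9555|01⟩ + 0.2951|11⟩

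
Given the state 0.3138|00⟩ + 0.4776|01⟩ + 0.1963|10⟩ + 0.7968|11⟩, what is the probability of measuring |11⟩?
0.6349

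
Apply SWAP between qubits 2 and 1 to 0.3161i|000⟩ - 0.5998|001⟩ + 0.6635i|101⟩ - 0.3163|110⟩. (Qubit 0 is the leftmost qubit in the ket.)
0.3161i|000⟩ - 0.5998|010⟩ - 0.3163|101⟩ + 0.6635i|110⟩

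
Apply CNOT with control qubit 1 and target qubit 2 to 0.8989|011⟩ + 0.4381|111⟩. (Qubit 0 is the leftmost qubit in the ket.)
0.8989|010⟩ + 0.4381|110⟩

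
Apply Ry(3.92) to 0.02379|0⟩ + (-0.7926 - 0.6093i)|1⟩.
(0.7243 + 0.5637i)|0⟩ + (0.3228 + 0.2312i)|1⟩

Ry(3.92) = [[cos(θ/2), −sin(θ/2)], [sin(θ/2), cos(θ/2)]]; θ = 3.92, cos(θ/2) ≈ -0.379452, sin(θ/2) ≈ 0.925212.
With a = amp(|0⟩) = 0.02379 and b = amp(|1⟩) = (-0.7926 - 0.6093i):
new amp(|0⟩) = (-0.379452)·a + (-0.925212)·b = (0.7243 + 0.5637i)
new amp(|1⟩) = (0.925212)·a + (-0.379452)·b = (0.3228 + 0.2312i)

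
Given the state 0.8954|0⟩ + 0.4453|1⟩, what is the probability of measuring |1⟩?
0.1983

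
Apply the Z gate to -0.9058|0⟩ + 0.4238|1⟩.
-0.9058|0⟩ - 0.4238|1⟩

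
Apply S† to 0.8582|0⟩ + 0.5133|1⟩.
0.8582|0⟩ - 0.5133i|1⟩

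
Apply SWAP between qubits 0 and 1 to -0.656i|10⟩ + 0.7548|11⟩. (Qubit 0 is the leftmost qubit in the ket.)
-0.656i|01⟩ + 0.7548|11⟩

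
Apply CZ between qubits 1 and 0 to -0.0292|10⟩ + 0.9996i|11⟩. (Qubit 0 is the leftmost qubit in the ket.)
-0.0292|10⟩ - 0.9996i|11⟩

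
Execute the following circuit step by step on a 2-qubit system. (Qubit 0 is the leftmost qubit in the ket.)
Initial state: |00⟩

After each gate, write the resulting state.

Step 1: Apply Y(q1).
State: i|01⟩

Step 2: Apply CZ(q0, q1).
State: i|01⟩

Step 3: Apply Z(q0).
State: i|01⟩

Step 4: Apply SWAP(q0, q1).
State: i|10⟩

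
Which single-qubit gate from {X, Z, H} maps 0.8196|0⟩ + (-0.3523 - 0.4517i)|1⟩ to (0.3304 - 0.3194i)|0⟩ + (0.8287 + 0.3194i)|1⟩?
H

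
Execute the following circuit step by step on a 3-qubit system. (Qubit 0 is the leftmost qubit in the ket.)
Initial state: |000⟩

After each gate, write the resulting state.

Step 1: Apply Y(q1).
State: i|010⟩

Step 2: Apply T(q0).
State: i|010⟩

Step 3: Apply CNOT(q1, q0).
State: i|110⟩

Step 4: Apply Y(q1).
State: |100⟩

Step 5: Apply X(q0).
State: |000⟩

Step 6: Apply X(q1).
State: |010⟩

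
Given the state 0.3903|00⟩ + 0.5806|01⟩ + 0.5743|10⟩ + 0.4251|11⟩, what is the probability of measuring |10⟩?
0.3298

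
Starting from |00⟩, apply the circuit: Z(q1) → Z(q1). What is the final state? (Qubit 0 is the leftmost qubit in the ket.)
|00⟩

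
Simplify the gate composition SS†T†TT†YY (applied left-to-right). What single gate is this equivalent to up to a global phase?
T†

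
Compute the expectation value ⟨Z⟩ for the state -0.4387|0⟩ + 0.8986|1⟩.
-0.615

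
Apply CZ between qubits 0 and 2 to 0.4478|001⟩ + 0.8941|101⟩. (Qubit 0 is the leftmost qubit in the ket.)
0.4478|001⟩ - 0.8941|101⟩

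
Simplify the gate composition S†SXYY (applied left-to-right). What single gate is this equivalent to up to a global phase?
X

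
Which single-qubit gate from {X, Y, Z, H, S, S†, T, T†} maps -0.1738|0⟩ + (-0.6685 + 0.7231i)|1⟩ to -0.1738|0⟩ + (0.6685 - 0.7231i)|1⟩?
Z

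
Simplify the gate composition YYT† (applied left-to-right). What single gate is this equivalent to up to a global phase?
T†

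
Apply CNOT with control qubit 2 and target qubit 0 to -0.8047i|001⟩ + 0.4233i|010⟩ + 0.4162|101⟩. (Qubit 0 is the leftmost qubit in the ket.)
0.4162|001⟩ + 0.4233i|010⟩ - 0.8047i|101⟩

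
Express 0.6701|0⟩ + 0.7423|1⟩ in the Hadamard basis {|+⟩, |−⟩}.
0.9987|+⟩ - 0.05105|−⟩

With |ψ⟩ = α|0⟩ + β|1⟩, the Hadamard-basis coefficients are ⟨+|ψ⟩ = (α + β)/√2 and ⟨−|ψ⟩ = (α − β)/√2.
Here α = 0.6701, β = 0.7423: (α + β)/√2 = 0.9987, (α − β)/√2 = -0.05105.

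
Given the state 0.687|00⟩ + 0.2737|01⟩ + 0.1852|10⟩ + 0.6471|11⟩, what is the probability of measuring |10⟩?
0.0343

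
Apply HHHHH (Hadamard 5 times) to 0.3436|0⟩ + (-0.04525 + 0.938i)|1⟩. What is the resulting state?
(0.211 + 0.6633i)|0⟩ + (0.275 - 0.6633i)|1⟩

H² = I, so H^5 = H: a single Hadamard. With (a, b) = (0.3436, (-0.04525 + 0.938i)), H gives ((a + b)/√2, (a − b)/√2) = ((0.211 + 0.6633i), (0.275 - 0.6633i)).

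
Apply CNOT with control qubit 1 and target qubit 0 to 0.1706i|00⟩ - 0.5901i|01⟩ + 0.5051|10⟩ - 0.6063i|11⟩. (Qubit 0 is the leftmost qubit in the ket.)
0.1706i|00⟩ - 0.6063i|01⟩ + 0.5051|10⟩ - 0.5901i|11⟩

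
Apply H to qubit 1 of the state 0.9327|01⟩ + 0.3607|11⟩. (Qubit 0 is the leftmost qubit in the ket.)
0.6595|00⟩ - 0.6595|01⟩ + 0.2551|10⟩ - 0.2551|11⟩

H on qubit 1 mixes each pair of kets that differ only in qubit 1: amplitudes (a, b) of (|…0…⟩, |…1…⟩) become ((a + b)/√2, (a − b)/√2). Kets absent from the input have amplitude 0.
(|00⟩, |01⟩): (a, b) = (0, 0.9327) → (0.6595, -0.6595)
(|10⟩, |11⟩): (a, b) = (0, 0.3607) → (0.2551, -0.2551)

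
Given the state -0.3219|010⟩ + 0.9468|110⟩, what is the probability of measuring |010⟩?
0.1036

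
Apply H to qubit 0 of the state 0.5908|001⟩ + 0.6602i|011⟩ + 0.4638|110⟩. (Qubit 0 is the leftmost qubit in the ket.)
0.4178|001⟩ + 0.328|010⟩ + 0.4668i|011⟩ + 0.4178|101⟩ - 0.328|110⟩ + 0.4668i|111⟩

H on qubit 0 mixes each pair of kets that differ only in qubit 0: amplitudes (a, b) of (|…0…⟩, |…1…⟩) become ((a + b)/√2, (a − b)/√2). Kets absent from the input have amplitude 0.
(|001⟩, |101⟩): (a, b) = (0.5908, 0) → (0.4178, 0.4178)
(|010⟩, |110⟩): (a, b) = (0, 0.4638) → (0.328, -0.328)
(|011⟩, |111⟩): (a, b) = (0.6602i, 0) → (0.4668i, 0.4668i)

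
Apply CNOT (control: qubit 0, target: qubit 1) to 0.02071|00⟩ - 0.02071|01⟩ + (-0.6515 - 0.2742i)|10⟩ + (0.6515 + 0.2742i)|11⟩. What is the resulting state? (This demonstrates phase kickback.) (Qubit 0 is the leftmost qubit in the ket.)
0.02071|00⟩ - 0.02071|01⟩ + (0.6515 + 0.2742i)|10⟩ + (-0.6515 - 0.2742i)|11⟩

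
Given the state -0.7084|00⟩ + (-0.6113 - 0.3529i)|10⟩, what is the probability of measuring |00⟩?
0.5018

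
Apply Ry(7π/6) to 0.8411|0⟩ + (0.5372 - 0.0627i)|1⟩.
(-0.7366 + 0.06056i)|0⟩ + (0.6734 + 0.01623i)|1⟩

Ry(7π/6) = [[cos(θ/2), −sin(θ/2)], [sin(θ/2), cos(θ/2)]]; θ = 7π/6, cos(θ/2) ≈ -0.258819, sin(θ/2) ≈ 0.965926.
With a = amp(|0⟩) = 0.8411 and b = amp(|1⟩) = (0.5372 - 0.0627i):
new amp(|0⟩) = (-0.258819)·a + (-0.965926)·b = (-0.7366 + 0.06056i)
new amp(|1⟩) = (0.965926)·a + (-0.258819)·b = (0.6734 + 0.01623i)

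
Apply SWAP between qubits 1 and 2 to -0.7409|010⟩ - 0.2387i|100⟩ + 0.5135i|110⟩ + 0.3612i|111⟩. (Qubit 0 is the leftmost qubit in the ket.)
-0.7409|001⟩ - 0.2387i|100⟩ + 0.5135i|101⟩ + 0.3612i|111⟩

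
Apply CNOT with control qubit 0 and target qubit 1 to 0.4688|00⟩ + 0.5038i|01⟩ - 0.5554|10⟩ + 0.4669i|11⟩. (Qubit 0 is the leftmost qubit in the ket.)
0.4688|00⟩ + 0.5038i|01⟩ + 0.4669i|10⟩ - 0.5554|11⟩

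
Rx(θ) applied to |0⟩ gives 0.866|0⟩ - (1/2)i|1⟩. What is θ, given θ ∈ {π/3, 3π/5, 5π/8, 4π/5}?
π/3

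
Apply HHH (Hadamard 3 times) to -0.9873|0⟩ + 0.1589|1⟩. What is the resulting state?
-0.5858|0⟩ - 0.8105|1⟩

H² = I, so H^3 = H: a single Hadamard. With (a, b) = (-0.9873, 0.1589), H gives ((a + b)/√2, (a − b)/√2) = (-0.5858, -0.8105).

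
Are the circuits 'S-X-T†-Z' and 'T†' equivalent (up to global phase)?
No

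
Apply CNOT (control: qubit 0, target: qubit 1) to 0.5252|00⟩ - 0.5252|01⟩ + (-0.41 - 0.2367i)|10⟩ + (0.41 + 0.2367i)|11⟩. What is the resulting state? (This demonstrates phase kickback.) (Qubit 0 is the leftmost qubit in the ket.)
0.5252|00⟩ - 0.5252|01⟩ + (0.41 + 0.2367i)|10⟩ + (-0.41 - 0.2367i)|11⟩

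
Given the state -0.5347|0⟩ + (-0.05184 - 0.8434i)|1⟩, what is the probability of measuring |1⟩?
0.714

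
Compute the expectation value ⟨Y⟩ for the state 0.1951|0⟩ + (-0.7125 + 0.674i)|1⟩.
0.263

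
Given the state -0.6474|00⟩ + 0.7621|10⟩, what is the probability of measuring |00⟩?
0.4191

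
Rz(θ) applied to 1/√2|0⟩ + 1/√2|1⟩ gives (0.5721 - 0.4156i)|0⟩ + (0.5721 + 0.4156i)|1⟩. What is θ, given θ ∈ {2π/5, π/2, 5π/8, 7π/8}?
2π/5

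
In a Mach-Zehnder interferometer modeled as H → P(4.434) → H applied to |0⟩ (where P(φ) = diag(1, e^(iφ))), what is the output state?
(0.3626 - 0.4807i)|0⟩ + (0.6374 + 0.4807i)|1⟩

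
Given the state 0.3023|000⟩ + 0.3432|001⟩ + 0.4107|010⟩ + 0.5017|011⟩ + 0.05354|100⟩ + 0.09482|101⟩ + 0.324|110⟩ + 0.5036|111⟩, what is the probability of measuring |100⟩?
0.002867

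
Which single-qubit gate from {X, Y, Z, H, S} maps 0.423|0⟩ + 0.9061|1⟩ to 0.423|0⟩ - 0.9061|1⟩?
Z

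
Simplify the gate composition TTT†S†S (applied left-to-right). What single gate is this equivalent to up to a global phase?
T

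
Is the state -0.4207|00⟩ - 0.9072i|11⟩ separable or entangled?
Entangled

Writing the state as a|00⟩ + b|01⟩ + c|10⟩ + d|11⟩, it is a product state iff ad − bc = 0.
Here (a, b, c, d) = (-0.4207, 0, 0, -0.9072i): ad − bc = (-0.4207)(-0.9072i) − (0)(0) = 0.3817i ≠ 0, so the state is entangled.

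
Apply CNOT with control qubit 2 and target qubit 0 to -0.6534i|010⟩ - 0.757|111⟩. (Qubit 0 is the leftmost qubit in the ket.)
-0.6534i|010⟩ - 0.757|011⟩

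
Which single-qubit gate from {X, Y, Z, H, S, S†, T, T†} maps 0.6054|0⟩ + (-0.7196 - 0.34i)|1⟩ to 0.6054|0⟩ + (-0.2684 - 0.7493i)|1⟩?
T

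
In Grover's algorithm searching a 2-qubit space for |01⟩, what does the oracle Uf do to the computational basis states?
Uf|x⟩ = -|x⟩ if x = 01, else |x⟩ (phase flip on target)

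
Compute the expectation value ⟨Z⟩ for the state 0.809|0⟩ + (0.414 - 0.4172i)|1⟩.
0.309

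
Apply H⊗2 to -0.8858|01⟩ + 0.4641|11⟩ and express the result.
-0.2109|00⟩ + 0.2109|01⟩ - 0.675|10⟩ + 0.675|11⟩

H⊗2 gives amp(|y⟩) = (1/2) Σ_x (−1)^(x·y) amp(|x⟩), where x·y is the number of positions in which both x and y have a 1.
|00⟩: (-0.8858 + 0.4641)/2 = -0.2109
|01⟩: (0.8858 - 0.4641)/2 = 0.2109
|10⟩: (-0.8858 - 0.4641)/2 = -0.675
|11⟩: (0.8858 + 0.4641)/2 = 0.675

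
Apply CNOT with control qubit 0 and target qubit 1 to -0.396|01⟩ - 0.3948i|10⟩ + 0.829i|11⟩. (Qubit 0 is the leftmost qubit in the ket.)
-0.396|01⟩ + 0.829i|10⟩ - 0.3948i|11⟩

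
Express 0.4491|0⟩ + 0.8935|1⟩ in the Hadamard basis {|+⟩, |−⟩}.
0.9494|+⟩ - 0.3142|−⟩

With |ψ⟩ = α|0⟩ + β|1⟩, the Hadamard-basis coefficients are ⟨+|ψ⟩ = (α + β)/√2 and ⟨−|ψ⟩ = (α − β)/√2.
Here α = 0.4491, β = 0.8935: (α + β)/√2 = 0.9494, (α − β)/√2 = -0.3142.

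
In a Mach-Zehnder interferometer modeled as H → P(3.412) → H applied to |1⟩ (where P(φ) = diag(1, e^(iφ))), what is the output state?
(0.9818 + 0.1336i)|0⟩ + (0.01817 - 0.1336i)|1⟩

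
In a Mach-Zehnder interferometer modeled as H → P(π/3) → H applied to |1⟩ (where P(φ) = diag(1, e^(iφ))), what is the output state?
(0.25 - 0.433i)|0⟩ + (0.75 + 0.433i)|1⟩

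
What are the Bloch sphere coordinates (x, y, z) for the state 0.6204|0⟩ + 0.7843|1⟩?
(0.9732, 0, -0.2302)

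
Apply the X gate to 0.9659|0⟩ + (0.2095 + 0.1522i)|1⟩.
(0.2095 + 0.1522i)|0⟩ + 0.9659|1⟩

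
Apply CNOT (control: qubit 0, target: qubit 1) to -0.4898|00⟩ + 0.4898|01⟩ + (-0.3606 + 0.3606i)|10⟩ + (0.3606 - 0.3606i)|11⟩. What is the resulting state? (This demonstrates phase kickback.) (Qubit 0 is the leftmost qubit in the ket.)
-0.4898|00⟩ + 0.4898|01⟩ + (0.3606 - 0.3606i)|10⟩ + (-0.3606 + 0.3606i)|11⟩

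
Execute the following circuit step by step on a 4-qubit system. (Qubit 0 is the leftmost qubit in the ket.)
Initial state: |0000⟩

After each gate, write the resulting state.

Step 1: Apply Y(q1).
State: i|0100⟩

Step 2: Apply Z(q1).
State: -i|0100⟩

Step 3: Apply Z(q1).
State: i|0100⟩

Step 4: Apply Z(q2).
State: i|0100⟩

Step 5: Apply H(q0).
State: (1/√2)i|0100⟩ + (1/√2)i|1100⟩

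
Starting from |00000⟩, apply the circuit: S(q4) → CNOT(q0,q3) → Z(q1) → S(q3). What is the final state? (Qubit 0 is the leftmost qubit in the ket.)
|00000⟩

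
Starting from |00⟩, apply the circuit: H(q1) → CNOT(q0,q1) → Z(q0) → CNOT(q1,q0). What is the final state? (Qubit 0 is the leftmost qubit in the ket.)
1/√2|00⟩ + 1/√2|11⟩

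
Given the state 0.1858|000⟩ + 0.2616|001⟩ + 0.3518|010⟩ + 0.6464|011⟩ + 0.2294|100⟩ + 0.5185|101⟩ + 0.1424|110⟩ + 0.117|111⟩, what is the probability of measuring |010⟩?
0.1238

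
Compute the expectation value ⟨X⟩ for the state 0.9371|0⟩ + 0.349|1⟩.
0.6541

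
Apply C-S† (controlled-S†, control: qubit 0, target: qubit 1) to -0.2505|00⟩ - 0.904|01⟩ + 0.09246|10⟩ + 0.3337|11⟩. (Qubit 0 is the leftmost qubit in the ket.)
-0.2505|00⟩ - 0.904|01⟩ + 0.09246|10⟩ - 0.3337i|11⟩

C-S† leaves the control-|0⟩ kets |00⟩, |01⟩ unchanged and applies S† to qubit 1 on the control-|1⟩ pair (|10⟩, |11⟩).
S† = [[1, 0], [0, -i]].
With a = amp(|10⟩) = 0.09246 and b = amp(|11⟩) = 0.3337:
new amp(|10⟩) = (1)·a = 0.09246
new amp(|11⟩) = (-i)·b = -0.3337i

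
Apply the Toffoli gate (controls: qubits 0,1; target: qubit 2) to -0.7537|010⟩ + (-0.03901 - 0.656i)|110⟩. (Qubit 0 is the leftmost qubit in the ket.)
-0.7537|010⟩ + (-0.03901 - 0.656i)|111⟩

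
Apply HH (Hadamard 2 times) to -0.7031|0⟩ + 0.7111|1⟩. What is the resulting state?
-0.7031|0⟩ + 0.7111|1⟩

H² = I, so an even number of Hadamards cancels: H^2 = I and the state is unchanged.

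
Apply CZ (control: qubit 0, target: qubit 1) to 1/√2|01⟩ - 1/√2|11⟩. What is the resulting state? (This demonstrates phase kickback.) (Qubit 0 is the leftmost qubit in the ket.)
1/√2|01⟩ + 1/√2|11⟩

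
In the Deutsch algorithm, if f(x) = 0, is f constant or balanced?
Constant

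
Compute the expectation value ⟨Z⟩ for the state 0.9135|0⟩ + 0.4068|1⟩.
0.669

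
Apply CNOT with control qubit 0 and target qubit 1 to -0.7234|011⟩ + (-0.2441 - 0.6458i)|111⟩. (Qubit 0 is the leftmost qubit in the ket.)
-0.7234|011⟩ + (-0.2441 - 0.6458i)|101⟩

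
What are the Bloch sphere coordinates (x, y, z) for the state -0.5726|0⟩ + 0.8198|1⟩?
(-0.9388, 0, -0.3442)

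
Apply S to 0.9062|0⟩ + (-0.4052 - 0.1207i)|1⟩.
0.9062|0⟩ + (0.1207 - 0.4052i)|1⟩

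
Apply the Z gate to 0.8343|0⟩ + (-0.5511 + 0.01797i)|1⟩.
0.8343|0⟩ + (0.5511 - 0.01797i)|1⟩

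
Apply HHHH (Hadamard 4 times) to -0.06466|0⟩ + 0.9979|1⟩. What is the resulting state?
-0.06466|0⟩ + 0.9979|1⟩

H² = I, so an even number of Hadamards cancels: H^4 = I and the state is unchanged.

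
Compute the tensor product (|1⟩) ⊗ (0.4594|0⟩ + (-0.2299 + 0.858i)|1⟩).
0.4594|10⟩ + (-0.2299 + 0.858i)|11⟩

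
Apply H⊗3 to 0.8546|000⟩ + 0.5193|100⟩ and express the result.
0.4857|000⟩ + 0.4857|001⟩ + 0.4857|010⟩ + 0.4857|011⟩ + 0.1185|100⟩ + 0.1185|101⟩ + 0.1185|110⟩ + 0.1185|111⟩

H⊗3 gives amp(|y⟩) = (1/2√2) Σ_x (−1)^(x·y) amp(|x⟩), where x·y is the number of positions in which both x and y have a 1.
|000⟩: (0.8546 + 0.5193)/(2√2) = 0.4857
|001⟩: (0.8546 + 0.5193)/(2√2) = 0.4857
|010⟩: (0.8546 + 0.5193)/(2√2) = 0.4857
|011⟩: (0.8546 + 0.5193)/(2√2) = 0.4857
|100⟩: (0.8546 - 0.5193)/(2√2) = 0.1185
|101⟩: (0.8546 - 0.5193)/(2√2) = 0.1185
|110⟩: (0.8546 - 0.5193)/(2√2) = 0.1185
|111⟩: (0.8546 - 0.5193)/(2√2) = 0.1185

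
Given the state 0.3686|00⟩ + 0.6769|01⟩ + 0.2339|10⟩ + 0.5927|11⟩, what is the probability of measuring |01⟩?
0.4582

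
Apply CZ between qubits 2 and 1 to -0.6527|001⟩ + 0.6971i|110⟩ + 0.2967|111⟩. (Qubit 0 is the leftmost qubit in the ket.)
-0.6527|001⟩ + 0.6971i|110⟩ - 0.2967|111⟩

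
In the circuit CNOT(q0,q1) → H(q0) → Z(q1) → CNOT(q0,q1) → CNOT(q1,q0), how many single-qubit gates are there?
2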